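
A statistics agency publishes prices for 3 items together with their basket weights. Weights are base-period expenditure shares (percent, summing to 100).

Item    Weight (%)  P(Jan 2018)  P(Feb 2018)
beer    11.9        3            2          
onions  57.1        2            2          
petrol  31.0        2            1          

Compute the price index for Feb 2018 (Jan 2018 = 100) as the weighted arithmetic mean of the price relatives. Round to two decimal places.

80.53

beer: 11.9 × (2/3) = 11.9 × 0.666667 = 7.9333
onions: 57.1 × (2/2) = 57.1 × 1.000000 = 57.1000
petrol: 31.0 × (1/2) = 31.0 × 0.500000 = 15.5000
Index = Σ wᵢ·(p₁ᵢ/p₀ᵢ) = 7.9333 + 57.1000 + 15.5000 = 80.5333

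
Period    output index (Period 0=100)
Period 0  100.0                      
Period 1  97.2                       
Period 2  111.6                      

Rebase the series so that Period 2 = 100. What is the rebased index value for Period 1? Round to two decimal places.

Rebased(Period 1) = 97.2 / 111.6 × 100 = 87.0968

87.10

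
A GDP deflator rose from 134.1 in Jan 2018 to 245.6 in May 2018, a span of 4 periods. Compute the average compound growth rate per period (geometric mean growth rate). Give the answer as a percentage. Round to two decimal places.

Growth factor = (245.6/134.1)^(1/4) = (1.831469)^(1/4) = 1.163322
Growth rate = 1.163322 − 1 = 0.163322 = 16.3322%

16.33%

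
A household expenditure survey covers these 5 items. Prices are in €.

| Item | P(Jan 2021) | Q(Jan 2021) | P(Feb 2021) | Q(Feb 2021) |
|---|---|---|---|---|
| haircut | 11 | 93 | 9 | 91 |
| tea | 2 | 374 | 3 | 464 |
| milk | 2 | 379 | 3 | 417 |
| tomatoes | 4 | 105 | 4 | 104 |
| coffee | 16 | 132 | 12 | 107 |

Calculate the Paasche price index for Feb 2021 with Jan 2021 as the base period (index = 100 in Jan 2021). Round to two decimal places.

105.54

Paasche price index uses current-period quantities as weights.
ΣP(Feb 2021)·Q(Feb 2021) = 9×91 + 3×464 + 3×417 + 4×104 + 12×107 = 819 + 1392 + 1251 + 416 + 1284 = 5162
ΣP(Jan 2021)·Q(Feb 2021) = 11×91 + 2×464 + 2×417 + 4×104 + 16×107 = 1001 + 928 + 834 + 416 + 1712 = 4891
Index = 5162 / 4891 × 100 = 105.5408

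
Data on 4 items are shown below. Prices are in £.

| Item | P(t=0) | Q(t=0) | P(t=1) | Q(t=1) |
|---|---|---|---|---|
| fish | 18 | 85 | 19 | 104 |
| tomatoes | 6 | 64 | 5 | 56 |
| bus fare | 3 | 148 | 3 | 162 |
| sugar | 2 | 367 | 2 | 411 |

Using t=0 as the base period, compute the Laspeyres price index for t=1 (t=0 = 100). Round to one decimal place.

100.7

Laspeyres price index uses base-period quantities as weights.
ΣP(t=1)·Q(t=0) = 19×85 + 5×64 + 3×148 + 2×367 = 1615 + 320 + 444 + 734 = 3113
ΣP(t=0)·Q(t=0) = 18×85 + 6×64 + 3×148 + 2×367 = 1530 + 384 + 444 + 734 = 3092
Index = 3113 / 3092 × 100 = 100.6792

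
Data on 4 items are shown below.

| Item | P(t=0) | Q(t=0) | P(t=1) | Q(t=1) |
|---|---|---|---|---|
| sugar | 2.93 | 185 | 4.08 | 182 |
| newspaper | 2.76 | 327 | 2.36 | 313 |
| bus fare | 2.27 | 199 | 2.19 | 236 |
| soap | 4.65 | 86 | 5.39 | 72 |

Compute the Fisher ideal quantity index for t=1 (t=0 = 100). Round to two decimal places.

98.56

Laspeyres component (base-period weights):
ΣP(t=0)Q(t=1) = 2.93×182 + 2.76×313 + 2.27×236 + 4.65×72 = 533.26 + 863.88 + 535.72 + 334.8 = 2267.66
ΣP(t=0)Q(t=0) = 2.93×185 + 2.76×327 + 2.27×199 + 4.65×86 = 542.05 + 902.52 + 451.73 + 399.9 = 2296.2
L = 2267.66 / 2296.2 × 100 = 98.7571
Paasche component (current-period weights):
ΣP(t=1)Q(t=1) = 4.08×182 + 2.36×313 + 2.19×236 + 5.39×72 = 742.56 + 738.68 + 516.84 + 388.08 = 2386.16
ΣP(t=1)Q(t=0) = 4.08×185 + 2.36×327 + 2.19×199 + 5.39×86 = 754.8 + 771.72 + 435.81 + 463.54 = 2425.87
P = 2386.16 / 2425.87 × 100 = 98.3631
Fisher = √(L × P) = √(98.7571 × 98.3631) = 98.5599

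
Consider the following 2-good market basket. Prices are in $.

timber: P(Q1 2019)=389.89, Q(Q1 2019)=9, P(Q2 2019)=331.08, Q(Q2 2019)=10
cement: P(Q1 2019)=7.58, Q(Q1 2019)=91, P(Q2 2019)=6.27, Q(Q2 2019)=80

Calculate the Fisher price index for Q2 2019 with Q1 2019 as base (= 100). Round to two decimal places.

Laspeyres component (base-period weights):
ΣP(Q2 2019)Q(Q1 2019) = 331.08×9 + 6.27×91 = 2979.72 + 570.57 = 3550.29
ΣP(Q1 2019)Q(Q1 2019) = 389.89×9 + 7.58×91 = 3509.01 + 689.78 = 4198.79
L = 3550.29 / 4198.79 × 100 = 84.5551
Paasche component (current-period weights):
ΣP(Q2 2019)Q(Q2 2019) = 331.08×10 + 6.27×80 = 3310.8 + 501.6 = 3812.4
ΣP(Q1 2019)Q(Q2 2019) = 389.89×10 + 7.58×80 = 3898.9 + 606.4 = 4505.3
P = 3812.4 / 4505.3 × 100 = 84.6203
Fisher = √(L × P) = √(84.5551 × 84.6203) = 84.5877

84.59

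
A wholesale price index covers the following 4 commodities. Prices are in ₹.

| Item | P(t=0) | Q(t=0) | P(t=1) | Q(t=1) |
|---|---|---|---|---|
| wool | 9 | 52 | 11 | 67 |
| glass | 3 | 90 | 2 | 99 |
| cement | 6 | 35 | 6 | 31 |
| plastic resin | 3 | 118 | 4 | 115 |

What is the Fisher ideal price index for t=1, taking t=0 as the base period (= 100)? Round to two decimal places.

Laspeyres component (base-period weights):
ΣP(t=1)Q(t=0) = 11×52 + 2×90 + 6×35 + 4×118 = 572 + 180 + 210 + 472 = 1434
ΣP(t=0)Q(t=0) = 9×52 + 3×90 + 6×35 + 3×118 = 468 + 270 + 210 + 354 = 1302
L = 1434 / 1302 × 100 = 110.1382
Paasche component (current-period weights):
ΣP(t=1)Q(t=1) = 11×67 + 2×99 + 6×31 + 4×115 = 737 + 198 + 186 + 460 = 1581
ΣP(t=0)Q(t=1) = 9×67 + 3×99 + 6×31 + 3×115 = 603 + 297 + 186 + 345 = 1431
P = 1581 / 1431 × 100 = 110.4822
Fisher = √(L × P) = √(110.1382 × 110.4822) = 110.3101

110.31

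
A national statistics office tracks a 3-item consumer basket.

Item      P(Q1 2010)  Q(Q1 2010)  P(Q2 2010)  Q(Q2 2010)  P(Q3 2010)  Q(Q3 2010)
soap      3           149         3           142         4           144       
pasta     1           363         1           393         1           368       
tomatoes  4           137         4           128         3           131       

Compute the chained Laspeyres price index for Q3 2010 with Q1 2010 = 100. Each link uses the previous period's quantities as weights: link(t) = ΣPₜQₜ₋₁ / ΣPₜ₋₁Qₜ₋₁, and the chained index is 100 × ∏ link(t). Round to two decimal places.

101.05

Link Q1 2010→Q2 2010:
ΣP(Q2 2010)Q(Q1 2010) = 3×149 + 1×363 + 4×137 = 447 + 363 + 548 = 1358
ΣP(Q1 2010)Q(Q1 2010) = 3×149 + 1×363 + 4×137 = 447 + 363 + 548 = 1358
link = 1358/1358 = 1.000000
Link Q2 2010→Q3 2010:
ΣP(Q3 2010)Q(Q2 2010) = 4×142 + 1×393 + 3×128 = 568 + 393 + 384 = 1345
ΣP(Q2 2010)Q(Q2 2010) = 3×142 + 1×393 + 4×128 = 426 + 393 + 512 = 1331
link = 1345/1331 = 1.010518
Chained index = 100 × 1.000000 × 1.010518 = 101.0518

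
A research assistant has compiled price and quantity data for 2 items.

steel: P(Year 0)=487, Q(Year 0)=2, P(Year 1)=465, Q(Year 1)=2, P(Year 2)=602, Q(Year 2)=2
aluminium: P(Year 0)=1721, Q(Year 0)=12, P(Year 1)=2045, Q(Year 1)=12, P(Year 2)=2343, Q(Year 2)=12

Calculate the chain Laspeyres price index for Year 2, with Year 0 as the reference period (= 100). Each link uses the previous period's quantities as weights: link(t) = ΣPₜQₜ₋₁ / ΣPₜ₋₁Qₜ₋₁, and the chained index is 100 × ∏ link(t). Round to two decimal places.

Link Year 0→Year 1:
ΣP(Year 1)Q(Year 0) = 465×2 + 2045×12 = 930 + 24540 = 25470
ΣP(Year 0)Q(Year 0) = 487×2 + 1721×12 = 974 + 20652 = 21626
link = 25470/21626 = 1.177749
Link Year 1→Year 2:
ΣP(Year 2)Q(Year 1) = 602×2 + 2343×12 = 1204 + 28116 = 29320
ΣP(Year 1)Q(Year 1) = 465×2 + 2045×12 = 930 + 24540 = 25470
link = 29320/25470 = 1.151158
Chained index = 100 × 1.177749 × 1.151158 = 135.5775

135.58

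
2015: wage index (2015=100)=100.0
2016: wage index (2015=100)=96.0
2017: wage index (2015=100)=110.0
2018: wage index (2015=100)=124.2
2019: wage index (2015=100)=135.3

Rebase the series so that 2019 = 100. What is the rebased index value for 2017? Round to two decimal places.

Rebased(2017) = 110.0 / 135.3 × 100 = 81.3008

81.30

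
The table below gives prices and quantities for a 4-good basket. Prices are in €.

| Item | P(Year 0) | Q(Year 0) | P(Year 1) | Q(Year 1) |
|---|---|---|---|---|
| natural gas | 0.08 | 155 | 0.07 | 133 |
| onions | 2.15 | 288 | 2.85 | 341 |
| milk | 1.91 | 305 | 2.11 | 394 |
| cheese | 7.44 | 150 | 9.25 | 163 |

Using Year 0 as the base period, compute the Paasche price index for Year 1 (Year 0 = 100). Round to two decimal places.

Paasche price index uses current-period quantities as weights.
ΣP(Year 1)·Q(Year 1) = 0.07×133 + 2.85×341 + 2.11×394 + 9.25×163 = 9.31 + 971.85 + 831.34 + 1507.75 = 3320.25
ΣP(Year 0)·Q(Year 1) = 0.08×133 + 2.15×341 + 1.91×394 + 7.44×163 = 10.64 + 733.15 + 752.54 + 1212.72 = 2709.05
Index = 3320.25 / 2709.05 × 100 = 122.5614

122.56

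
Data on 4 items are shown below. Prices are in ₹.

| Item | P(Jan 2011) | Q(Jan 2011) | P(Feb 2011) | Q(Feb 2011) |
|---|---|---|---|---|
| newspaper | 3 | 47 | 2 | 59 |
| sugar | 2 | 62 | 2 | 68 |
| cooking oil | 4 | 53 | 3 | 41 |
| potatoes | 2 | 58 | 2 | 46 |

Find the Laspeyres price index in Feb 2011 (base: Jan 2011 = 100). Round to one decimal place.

83.1

Laspeyres price index uses base-period quantities as weights.
ΣP(Feb 2011)·Q(Jan 2011) = 2×47 + 2×62 + 3×53 + 2×58 = 94 + 124 + 159 + 116 = 493
ΣP(Jan 2011)·Q(Jan 2011) = 3×47 + 2×62 + 4×53 + 2×58 = 141 + 124 + 212 + 116 = 593
Index = 493 / 593 × 100 = 83.1366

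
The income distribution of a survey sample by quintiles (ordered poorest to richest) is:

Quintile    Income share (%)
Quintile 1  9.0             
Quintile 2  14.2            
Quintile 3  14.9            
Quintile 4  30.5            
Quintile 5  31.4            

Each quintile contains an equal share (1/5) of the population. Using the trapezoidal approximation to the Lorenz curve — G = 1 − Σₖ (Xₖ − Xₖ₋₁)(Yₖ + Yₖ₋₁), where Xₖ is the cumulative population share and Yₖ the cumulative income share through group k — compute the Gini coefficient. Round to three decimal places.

0.244

Cumulative income shares Yₖ: 0.0900, 0.2320, 0.3810, 0.6860, 1.0000
Σ (Xₖ−Xₖ₋₁)(Yₖ+Yₖ₋₁) = (1/5)(0.0900+0.0000) + (1/5)(0.2320+0.0900) + (1/5)(0.3810+0.2320) + (1/5)(0.6860+0.3810) + (1/5)(1.0000+0.6860)
  = 0.0180 + 0.0644 + 0.1226 + 0.2134 + 0.3372 = 0.7556
G = 1 − 0.7556 = 0.2444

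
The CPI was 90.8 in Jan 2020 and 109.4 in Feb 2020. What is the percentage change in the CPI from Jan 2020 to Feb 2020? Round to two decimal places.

Change = (109.4 − 90.8) / 90.8 × 100
       = 18.6 / 90.8 × 100 = 20.4846%

20.48%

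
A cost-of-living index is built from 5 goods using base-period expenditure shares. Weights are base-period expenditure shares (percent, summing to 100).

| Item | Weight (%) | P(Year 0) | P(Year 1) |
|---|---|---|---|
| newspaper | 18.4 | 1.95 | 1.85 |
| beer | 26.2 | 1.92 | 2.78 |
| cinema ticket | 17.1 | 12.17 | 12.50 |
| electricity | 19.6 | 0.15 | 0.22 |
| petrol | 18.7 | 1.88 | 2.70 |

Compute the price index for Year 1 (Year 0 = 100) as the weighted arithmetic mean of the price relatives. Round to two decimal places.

128.56

newspaper: 18.4 × (1.85/1.95) = 18.4 × 0.948718 = 17.4564
beer: 26.2 × (2.78/1.92) = 26.2 × 1.447917 = 37.9354
cinema ticket: 17.1 × (12.50/12.17) = 17.1 × 1.027116 = 17.5637
electricity: 19.6 × (0.22/0.15) = 19.6 × 1.466667 = 28.7467
petrol: 18.7 × (2.70/1.88) = 18.7 × 1.436170 = 26.8564
Index = Σ wᵢ·(p₁ᵢ/p₀ᵢ) = 17.4564 + 37.9354 + 17.5637 + 28.7467 + 26.8564 = 128.5586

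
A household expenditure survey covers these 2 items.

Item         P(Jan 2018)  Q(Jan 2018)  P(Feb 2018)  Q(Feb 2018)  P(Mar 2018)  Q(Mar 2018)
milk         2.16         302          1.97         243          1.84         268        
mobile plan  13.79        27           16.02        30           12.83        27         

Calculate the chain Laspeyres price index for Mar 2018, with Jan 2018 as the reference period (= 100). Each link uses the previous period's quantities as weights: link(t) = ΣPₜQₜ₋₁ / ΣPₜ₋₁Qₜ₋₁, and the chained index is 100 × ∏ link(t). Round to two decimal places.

Link Jan 2018→Feb 2018:
ΣP(Feb 2018)Q(Jan 2018) = 1.97×302 + 16.02×27 = 594.94 + 432.54 = 1027.48
ΣP(Jan 2018)Q(Jan 2018) = 2.16×302 + 13.79×27 = 652.32 + 372.33 = 1024.65
link = 1027.48/1024.65 = 1.002762
Link Feb 2018→Mar 2018:
ΣP(Mar 2018)Q(Feb 2018) = 1.84×243 + 12.83×30 = 447.12 + 384.9 = 832.02
ΣP(Feb 2018)Q(Feb 2018) = 1.97×243 + 16.02×30 = 478.71 + 480.6 = 959.31
link = 832.02/959.31 = 0.867311
Chained index = 100 × 1.002762 × 0.867311 = 86.9706

86.97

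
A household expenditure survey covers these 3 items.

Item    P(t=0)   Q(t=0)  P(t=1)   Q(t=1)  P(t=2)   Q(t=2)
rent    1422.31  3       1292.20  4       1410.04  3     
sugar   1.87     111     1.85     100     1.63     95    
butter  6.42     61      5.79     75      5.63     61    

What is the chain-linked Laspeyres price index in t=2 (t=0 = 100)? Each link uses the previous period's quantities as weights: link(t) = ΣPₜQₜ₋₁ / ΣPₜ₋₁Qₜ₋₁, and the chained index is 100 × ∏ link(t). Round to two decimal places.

98.03

Link t=0→t=1:
ΣP(t=1)Q(t=0) = 1292.20×3 + 1.85×111 + 5.79×61 = 3876.6 + 205.35 + 353.19 = 4435.14
ΣP(t=0)Q(t=0) = 1422.31×3 + 1.87×111 + 6.42×61 = 4266.93 + 207.57 + 391.62 = 4866.12
link = 4435.14/4866.12 = 0.911433
Link t=1→t=2:
ΣP(t=2)Q(t=1) = 1410.04×4 + 1.63×100 + 5.63×75 = 5640.16 + 163 + 422.25 = 6225.41
ΣP(t=1)Q(t=1) = 1292.20×4 + 1.85×100 + 5.79×75 = 5168.8 + 185 + 434.25 = 5788.05
link = 6225.41/5788.05 = 1.075563
Chained index = 100 × 0.911433 × 1.075563 = 98.0303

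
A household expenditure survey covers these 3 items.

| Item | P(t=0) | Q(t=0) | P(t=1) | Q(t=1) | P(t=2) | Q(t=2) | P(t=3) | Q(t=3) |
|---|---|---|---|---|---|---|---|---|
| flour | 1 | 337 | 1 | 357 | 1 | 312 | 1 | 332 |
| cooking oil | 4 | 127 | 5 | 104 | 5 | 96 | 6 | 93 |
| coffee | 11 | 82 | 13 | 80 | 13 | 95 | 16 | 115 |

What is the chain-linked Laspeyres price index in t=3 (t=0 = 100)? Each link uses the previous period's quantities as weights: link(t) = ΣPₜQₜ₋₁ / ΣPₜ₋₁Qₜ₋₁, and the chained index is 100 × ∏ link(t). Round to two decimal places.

138.58

Link t=0→t=1:
ΣP(t=1)Q(t=0) = 1×337 + 5×127 + 13×82 = 337 + 635 + 1066 = 2038
ΣP(t=0)Q(t=0) = 1×337 + 4×127 + 11×82 = 337 + 508 + 902 = 1747
link = 2038/1747 = 1.166571
Link t=1→t=2:
ΣP(t=2)Q(t=1) = 1×357 + 5×104 + 13×80 = 357 + 520 + 1040 = 1917
ΣP(t=1)Q(t=1) = 1×357 + 5×104 + 13×80 = 357 + 520 + 1040 = 1917
link = 1917/1917 = 1.000000
Link t=2→t=3:
ΣP(t=3)Q(t=2) = 1×312 + 6×96 + 16×95 = 312 + 576 + 1520 = 2408
ΣP(t=2)Q(t=2) = 1×312 + 5×96 + 13×95 = 312 + 480 + 1235 = 2027
link = 2408/2027 = 1.187963
Chained index = 100 × 1.166571 × 1.000000 × 1.187963 = 138.5843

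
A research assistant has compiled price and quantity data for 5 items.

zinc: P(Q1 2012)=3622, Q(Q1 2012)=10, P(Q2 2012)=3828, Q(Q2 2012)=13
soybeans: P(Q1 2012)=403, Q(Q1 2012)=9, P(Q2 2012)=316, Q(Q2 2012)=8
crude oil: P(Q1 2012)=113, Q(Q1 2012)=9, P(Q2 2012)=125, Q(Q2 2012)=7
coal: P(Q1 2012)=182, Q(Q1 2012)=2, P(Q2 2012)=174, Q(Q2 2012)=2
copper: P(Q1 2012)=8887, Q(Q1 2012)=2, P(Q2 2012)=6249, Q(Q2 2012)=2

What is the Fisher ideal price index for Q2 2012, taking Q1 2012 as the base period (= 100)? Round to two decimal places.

Laspeyres component (base-period weights):
ΣP(Q2 2012)Q(Q1 2012) = 3828×10 + 316×9 + 125×9 + 174×2 + 6249×2 = 38280 + 2844 + 1125 + 348 + 12498 = 55095
ΣP(Q1 2012)Q(Q1 2012) = 3622×10 + 403×9 + 113×9 + 182×2 + 8887×2 = 36220 + 3627 + 1017 + 364 + 17774 = 59002
L = 55095 / 59002 × 100 = 93.3782
Paasche component (current-period weights):
ΣP(Q2 2012)Q(Q2 2012) = 3828×13 + 316×8 + 125×7 + 174×2 + 6249×2 = 49764 + 2528 + 875 + 348 + 12498 = 66013
ΣP(Q1 2012)Q(Q2 2012) = 3622×13 + 403×8 + 113×7 + 182×2 + 8887×2 = 47086 + 3224 + 791 + 364 + 17774 = 69239
P = 66013 / 69239 × 100 = 95.3408
Fisher = √(L × P) = √(93.3782 × 95.3408) = 94.3544

94.35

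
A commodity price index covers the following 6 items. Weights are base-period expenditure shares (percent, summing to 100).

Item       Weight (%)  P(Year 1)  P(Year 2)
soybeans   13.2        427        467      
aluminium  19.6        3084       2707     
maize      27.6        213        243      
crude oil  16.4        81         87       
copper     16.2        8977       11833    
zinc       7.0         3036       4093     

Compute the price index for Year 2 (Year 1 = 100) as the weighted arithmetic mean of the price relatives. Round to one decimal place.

111.5

soybeans: 13.2 × (467/427) = 13.2 × 1.093677 = 14.4365
aluminium: 19.6 × (2707/3084) = 19.6 × 0.877756 = 17.2040
maize: 27.6 × (243/213) = 27.6 × 1.140845 = 31.4873
crude oil: 16.4 × (87/81) = 16.4 × 1.074074 = 17.6148
copper: 16.2 × (11833/8977) = 16.2 × 1.318146 = 21.3540
zinc: 7.0 × (4093/3036) = 7.0 × 1.348155 = 9.4371
Index = Σ wᵢ·(p₁ᵢ/p₀ᵢ) = 14.4365 + 17.2040 + 31.4873 + 17.6148 + 21.3540 + 9.4371 = 111.5338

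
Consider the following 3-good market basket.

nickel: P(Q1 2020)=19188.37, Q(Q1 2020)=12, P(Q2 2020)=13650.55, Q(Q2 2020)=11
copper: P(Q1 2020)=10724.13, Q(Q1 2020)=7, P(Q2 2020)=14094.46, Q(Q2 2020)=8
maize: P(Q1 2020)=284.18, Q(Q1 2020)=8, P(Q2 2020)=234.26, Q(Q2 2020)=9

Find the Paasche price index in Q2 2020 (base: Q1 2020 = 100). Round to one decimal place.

88.5

Paasche price index uses current-period quantities as weights.
ΣP(Q2 2020)·Q(Q2 2020) = 13650.55×11 + 14094.46×8 + 234.26×9 = 150156.05 + 112755.68 + 2108.34 = 265020.07
ΣP(Q1 2020)·Q(Q2 2020) = 19188.37×11 + 10724.13×8 + 284.18×9 = 211072.07 + 85793.04 + 2557.62 = 299422.73
Index = 265020.07 / 299422.73 × 100 = 88.5103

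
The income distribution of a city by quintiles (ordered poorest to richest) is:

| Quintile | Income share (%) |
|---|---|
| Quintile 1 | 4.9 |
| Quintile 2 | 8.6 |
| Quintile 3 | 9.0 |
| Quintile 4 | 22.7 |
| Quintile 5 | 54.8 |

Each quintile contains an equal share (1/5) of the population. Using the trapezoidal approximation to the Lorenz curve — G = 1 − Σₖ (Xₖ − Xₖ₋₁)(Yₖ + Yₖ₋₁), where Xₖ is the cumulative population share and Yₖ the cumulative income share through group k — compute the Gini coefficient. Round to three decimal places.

Cumulative income shares Yₖ: 0.0490, 0.1350, 0.2250, 0.4520, 1.0000
Σ (Xₖ−Xₖ₋₁)(Yₖ+Yₖ₋₁) = (1/5)(0.0490+0.0000) + (1/5)(0.1350+0.0490) + (1/5)(0.2250+0.1350) + (1/5)(0.4520+0.2250) + (1/5)(1.0000+0.4520)
  = 0.0098 + 0.0368 + 0.0720 + 0.1354 + 0.2904 = 0.5444
G = 1 − 0.5444 = 0.4556

0.456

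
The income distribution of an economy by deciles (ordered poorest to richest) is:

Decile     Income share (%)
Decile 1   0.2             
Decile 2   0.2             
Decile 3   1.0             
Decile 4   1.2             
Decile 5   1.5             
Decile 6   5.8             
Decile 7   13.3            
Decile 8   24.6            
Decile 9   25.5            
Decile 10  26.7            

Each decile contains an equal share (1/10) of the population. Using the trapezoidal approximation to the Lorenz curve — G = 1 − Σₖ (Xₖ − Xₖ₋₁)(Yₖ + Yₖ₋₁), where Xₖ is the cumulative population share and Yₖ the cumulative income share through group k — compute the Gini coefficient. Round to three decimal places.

Cumulative income shares Yₖ: 0.0020, 0.0040, 0.0140, 0.0260, 0.0410, 0.0990, 0.2320, 0.4780, 0.7330, 1.0000
Σ (Xₖ−Xₖ₋₁)(Yₖ+Yₖ₋₁) = (1/10)(0.0020+0.0000) + (1/10)(0.0040+0.0020) + (1/10)(0.0140+0.0040) + (1/10)(0.0260+0.0140) + (1/10)(0.0410+0.0260) + (1/10)(0.0990+0.0410) + (1/10)(0.2320+0.0990) + (1/10)(0.4780+0.2320) + (1/10)(0.7330+0.4780) + (1/10)(1.0000+0.7330)
  = 0.0002 + 0.0006 + 0.0018 + 0.0040 + 0.0067 + 0.0140 + 0.0331 + 0.0710 + 0.1211 + 0.1733 = 0.4258
G = 1 − 0.4258 = 0.5742

0.574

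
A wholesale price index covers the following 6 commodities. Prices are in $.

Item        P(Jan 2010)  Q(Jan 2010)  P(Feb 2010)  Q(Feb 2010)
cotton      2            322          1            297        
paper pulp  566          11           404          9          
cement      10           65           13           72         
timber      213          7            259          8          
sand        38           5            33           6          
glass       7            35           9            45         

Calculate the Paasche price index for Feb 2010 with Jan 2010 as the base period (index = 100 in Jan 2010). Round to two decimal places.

87.16

Paasche price index uses current-period quantities as weights.
ΣP(Feb 2010)·Q(Feb 2010) = 1×297 + 404×9 + 13×72 + 259×8 + 33×6 + 9×45 = 297 + 3636 + 936 + 2072 + 198 + 405 = 7544
ΣP(Jan 2010)·Q(Feb 2010) = 2×297 + 566×9 + 10×72 + 213×8 + 38×6 + 7×45 = 594 + 5094 + 720 + 1704 + 228 + 315 = 8655
Index = 7544 / 8655 × 100 = 87.1635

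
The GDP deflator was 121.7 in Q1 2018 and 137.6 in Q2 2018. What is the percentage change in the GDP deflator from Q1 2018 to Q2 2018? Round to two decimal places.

Change = (137.6 − 121.7) / 121.7 × 100
       = 15.9 / 121.7 × 100 = 13.0649%

13.06%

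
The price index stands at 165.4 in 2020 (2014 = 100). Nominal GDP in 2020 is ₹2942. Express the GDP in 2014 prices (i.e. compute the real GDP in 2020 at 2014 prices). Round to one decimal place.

Real = Nominal ÷ (Index/100) = 2942 ÷ (165.4/100)
     = 2942 ÷ 1.654 = 1778.7183

1778.7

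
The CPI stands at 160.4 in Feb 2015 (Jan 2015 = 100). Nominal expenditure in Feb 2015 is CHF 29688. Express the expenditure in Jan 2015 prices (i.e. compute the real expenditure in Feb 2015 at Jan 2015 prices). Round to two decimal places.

Real = Nominal ÷ (Index/100) = 29688 ÷ (160.4/100)
     = 29688 ÷ 1.604 = 18508.7282

18508.73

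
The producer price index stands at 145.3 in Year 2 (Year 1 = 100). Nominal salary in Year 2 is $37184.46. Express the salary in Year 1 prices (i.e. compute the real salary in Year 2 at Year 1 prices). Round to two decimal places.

Real = Nominal ÷ (Index/100) = 37184.46 ÷ (145.3/100)
     = 37184.46 ÷ 1.453 = 25591.5072

25591.51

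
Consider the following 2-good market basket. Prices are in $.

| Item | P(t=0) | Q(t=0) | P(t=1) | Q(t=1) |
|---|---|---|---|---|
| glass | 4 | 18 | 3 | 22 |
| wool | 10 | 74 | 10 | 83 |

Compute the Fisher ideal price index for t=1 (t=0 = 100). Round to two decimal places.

97.69

Laspeyres component (base-period weights):
ΣP(t=1)Q(t=0) = 3×18 + 10×74 = 54 + 740 = 794
ΣP(t=0)Q(t=0) = 4×18 + 10×74 = 72 + 740 = 812
L = 794 / 812 × 100 = 97.7833
Paasche component (current-period weights):
ΣP(t=1)Q(t=1) = 3×22 + 10×83 = 66 + 830 = 896
ΣP(t=0)Q(t=1) = 4×22 + 10×83 = 88 + 830 = 918
P = 896 / 918 × 100 = 97.6035
Fisher = √(L × P) = √(97.7833 × 97.6035) = 97.6933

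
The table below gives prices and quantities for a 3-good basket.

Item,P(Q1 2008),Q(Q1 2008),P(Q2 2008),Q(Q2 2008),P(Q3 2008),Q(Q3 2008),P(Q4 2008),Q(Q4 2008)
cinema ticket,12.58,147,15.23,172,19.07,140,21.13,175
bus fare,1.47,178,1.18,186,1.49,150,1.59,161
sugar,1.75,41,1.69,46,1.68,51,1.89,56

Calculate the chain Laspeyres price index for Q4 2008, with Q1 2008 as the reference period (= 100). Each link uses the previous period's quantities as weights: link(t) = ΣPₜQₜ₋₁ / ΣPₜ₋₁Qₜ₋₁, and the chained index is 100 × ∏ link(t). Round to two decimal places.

158.91

Link Q1 2008→Q2 2008:
ΣP(Q2 2008)Q(Q1 2008) = 15.23×147 + 1.18×178 + 1.69×41 = 2238.81 + 210.04 + 69.29 = 2518.14
ΣP(Q1 2008)Q(Q1 2008) = 12.58×147 + 1.47×178 + 1.75×41 = 1849.26 + 261.66 + 71.75 = 2182.67
link = 2518.14/2182.67 = 1.153697
Link Q2 2008→Q3 2008:
ΣP(Q3 2008)Q(Q2 2008) = 19.07×172 + 1.49×186 + 1.68×46 = 3280.04 + 277.14 + 77.28 = 3634.46
ΣP(Q2 2008)Q(Q2 2008) = 15.23×172 + 1.18×186 + 1.69×46 = 2619.56 + 219.48 + 77.74 = 2916.78
link = 3634.46/2916.78 = 1.246052
Link Q3 2008→Q4 2008:
ΣP(Q4 2008)Q(Q3 2008) = 21.13×140 + 1.59×150 + 1.89×51 = 2958.2 + 238.5 + 96.39 = 3293.09
ΣP(Q3 2008)Q(Q3 2008) = 19.07×140 + 1.49×150 + 1.68×51 = 2669.8 + 223.5 + 85.68 = 2978.98
link = 3293.09/2978.98 = 1.105442
Chained index = 100 × 1.153697 × 1.246052 × 1.105442 = 158.9147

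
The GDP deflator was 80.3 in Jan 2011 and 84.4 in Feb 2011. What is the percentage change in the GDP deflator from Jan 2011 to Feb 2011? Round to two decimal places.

Change = (84.4 − 80.3) / 80.3 × 100
       = 4.1 / 80.3 × 100 = 5.1059%

5.11%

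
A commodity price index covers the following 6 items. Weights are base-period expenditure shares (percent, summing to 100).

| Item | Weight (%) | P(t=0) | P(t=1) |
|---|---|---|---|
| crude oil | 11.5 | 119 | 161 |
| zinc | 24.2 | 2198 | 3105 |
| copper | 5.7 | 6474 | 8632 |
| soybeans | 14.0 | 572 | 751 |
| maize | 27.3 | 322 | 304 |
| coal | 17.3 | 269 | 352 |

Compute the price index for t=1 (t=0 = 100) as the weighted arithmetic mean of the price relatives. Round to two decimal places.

crude oil: 11.5 × (161/119) = 11.5 × 1.352941 = 15.5588
zinc: 24.2 × (3105/2198) = 24.2 × 1.412648 = 34.1861
copper: 5.7 × (8632/6474) = 5.7 × 1.333333 = 7.6000
soybeans: 14.0 × (751/572) = 14.0 × 1.312937 = 18.3811
maize: 27.3 × (304/322) = 27.3 × 0.944099 = 25.7739
coal: 17.3 × (352/269) = 17.3 × 1.308550 = 22.6379
Index = Σ wᵢ·(p₁ᵢ/p₀ᵢ) = 15.5588 + 34.1861 + 7.6000 + 18.3811 + 25.7739 + 22.6379 = 124.1379

124.14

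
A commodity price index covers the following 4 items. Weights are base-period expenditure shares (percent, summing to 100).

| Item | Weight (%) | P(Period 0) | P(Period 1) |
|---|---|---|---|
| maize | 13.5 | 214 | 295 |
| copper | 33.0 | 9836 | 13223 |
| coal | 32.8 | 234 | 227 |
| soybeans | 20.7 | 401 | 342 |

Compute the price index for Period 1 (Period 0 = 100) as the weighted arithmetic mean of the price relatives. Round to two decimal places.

112.45

maize: 13.5 × (295/214) = 13.5 × 1.378505 = 18.6098
copper: 33.0 × (13223/9836) = 33.0 × 1.344347 = 44.3635
coal: 32.8 × (227/234) = 32.8 × 0.970085 = 31.8188
soybeans: 20.7 × (342/401) = 20.7 × 0.852868 = 17.6544
Index = Σ wᵢ·(p₁ᵢ/p₀ᵢ) = 18.6098 + 44.3635 + 31.8188 + 17.6544 = 112.4464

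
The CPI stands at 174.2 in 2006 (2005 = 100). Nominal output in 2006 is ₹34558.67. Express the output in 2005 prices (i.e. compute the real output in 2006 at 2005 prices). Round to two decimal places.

19838.50

Real = Nominal ÷ (Index/100) = 34558.67 ÷ (174.2/100)
     = 34558.67 ÷ 1.742 = 19838.5017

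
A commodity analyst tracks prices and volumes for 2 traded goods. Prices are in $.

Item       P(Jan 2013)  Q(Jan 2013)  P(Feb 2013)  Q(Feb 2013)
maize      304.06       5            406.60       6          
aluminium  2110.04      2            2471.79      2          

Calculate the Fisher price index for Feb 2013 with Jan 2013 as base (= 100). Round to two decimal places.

Laspeyres component (base-period weights):
ΣP(Feb 2013)Q(Jan 2013) = 406.60×5 + 2471.79×2 = 2033 + 4943.58 = 6976.58
ΣP(Jan 2013)Q(Jan 2013) = 304.06×5 + 2110.04×2 = 1520.3 + 4220.08 = 5740.38
L = 6976.58 / 5740.38 × 100 = 121.5352
Paasche component (current-period weights):
ΣP(Feb 2013)Q(Feb 2013) = 406.60×6 + 2471.79×2 = 2439.6 + 4943.58 = 7383.18
ΣP(Jan 2013)Q(Feb 2013) = 304.06×6 + 2110.04×2 = 1824.36 + 4220.08 = 6044.44
P = 7383.18 / 6044.44 × 100 = 122.1483
Fisher = √(L × P) = √(121.5352 × 122.1483) = 121.8413

121.84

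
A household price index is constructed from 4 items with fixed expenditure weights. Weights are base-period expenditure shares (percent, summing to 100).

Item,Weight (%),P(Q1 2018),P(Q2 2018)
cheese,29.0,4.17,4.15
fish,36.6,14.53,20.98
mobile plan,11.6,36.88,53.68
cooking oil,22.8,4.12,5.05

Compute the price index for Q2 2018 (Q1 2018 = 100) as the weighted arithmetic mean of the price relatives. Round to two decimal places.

126.54

cheese: 29.0 × (4.15/4.17) = 29.0 × 0.995204 = 28.8609
fish: 36.6 × (20.98/14.53) = 36.6 × 1.443909 = 52.8471
mobile plan: 11.6 × (53.68/36.88) = 11.6 × 1.455531 = 16.8842
cooking oil: 22.8 × (5.05/4.12) = 22.8 × 1.225728 = 27.9466
Index = Σ wᵢ·(p₁ᵢ/p₀ᵢ) = 28.8609 + 52.8471 + 16.8842 + 27.9466 = 126.5388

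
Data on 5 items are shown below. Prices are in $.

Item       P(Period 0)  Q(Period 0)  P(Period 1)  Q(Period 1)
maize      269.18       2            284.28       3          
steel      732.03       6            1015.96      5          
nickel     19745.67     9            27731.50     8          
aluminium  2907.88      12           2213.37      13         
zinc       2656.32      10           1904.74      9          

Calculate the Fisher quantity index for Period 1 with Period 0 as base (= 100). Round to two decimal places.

Laspeyres component (base-period weights):
ΣP(Period 0)Q(Period 1) = 269.18×3 + 732.03×5 + 19745.67×8 + 2907.88×13 + 2656.32×9 = 807.54 + 3660.15 + 157965.36 + 37802.44 + 23906.88 = 224142.37
ΣP(Period 0)Q(Period 0) = 269.18×2 + 732.03×6 + 19745.67×9 + 2907.88×12 + 2656.32×10 = 538.36 + 4392.18 + 177711.03 + 34894.56 + 26563.2 = 244099.33
L = 224142.37 / 244099.33 × 100 = 91.8242
Paasche component (current-period weights):
ΣP(Period 1)Q(Period 1) = 284.28×3 + 1015.96×5 + 27731.50×8 + 2213.37×13 + 1904.74×9 = 852.84 + 5079.8 + 221852 + 28773.81 + 17142.66 = 273701.11
ΣP(Period 1)Q(Period 0) = 284.28×2 + 1015.96×6 + 27731.50×9 + 2213.37×12 + 1904.74×10 = 568.56 + 6095.76 + 249583.5 + 26560.44 + 19047.4 = 301855.66
P = 273701.11 / 301855.66 × 100 = 90.6728
Fisher = √(L × P) = √(91.8242 × 90.6728) = 91.2467

91.25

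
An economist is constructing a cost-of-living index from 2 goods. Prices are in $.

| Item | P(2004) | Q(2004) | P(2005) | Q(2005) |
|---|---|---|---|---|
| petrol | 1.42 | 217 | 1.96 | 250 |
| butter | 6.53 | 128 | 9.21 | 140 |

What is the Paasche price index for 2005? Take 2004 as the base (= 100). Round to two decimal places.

140.20

Paasche price index uses current-period quantities as weights.
ΣP(2005)·Q(2005) = 1.96×250 + 9.21×140 = 490 + 1289.4 = 1779.4
ΣP(2004)·Q(2005) = 1.42×250 + 6.53×140 = 355 + 914.2 = 1269.2
Index = 1779.4 / 1269.2 × 100 = 140.1986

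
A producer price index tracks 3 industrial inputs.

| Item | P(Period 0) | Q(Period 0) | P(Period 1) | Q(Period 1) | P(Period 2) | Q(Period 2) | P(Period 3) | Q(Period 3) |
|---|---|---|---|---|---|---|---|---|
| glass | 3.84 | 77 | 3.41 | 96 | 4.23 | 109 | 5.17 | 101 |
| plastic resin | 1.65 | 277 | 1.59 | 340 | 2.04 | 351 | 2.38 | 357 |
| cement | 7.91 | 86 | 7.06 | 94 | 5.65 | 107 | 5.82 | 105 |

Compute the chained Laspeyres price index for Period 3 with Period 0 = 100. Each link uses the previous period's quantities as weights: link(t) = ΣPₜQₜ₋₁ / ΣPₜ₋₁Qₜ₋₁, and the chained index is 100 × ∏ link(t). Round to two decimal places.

Link Period 0→Period 1:
ΣP(Period 1)Q(Period 0) = 3.41×77 + 1.59×277 + 7.06×86 = 262.57 + 440.43 + 607.16 = 1310.16
ΣP(Period 0)Q(Period 0) = 3.84×77 + 1.65×277 + 7.91×86 = 295.68 + 457.05 + 680.26 = 1432.99
link = 1310.16/1432.99 = 0.914284
Link Period 1→Period 2:
ΣP(Period 2)Q(Period 1) = 4.23×96 + 2.04×340 + 5.65×94 = 406.08 + 693.6 + 531.1 = 1630.78
ΣP(Period 1)Q(Period 1) = 3.41×96 + 1.59×340 + 7.06×94 = 327.36 + 540.6 + 663.64 = 1531.6
link = 1630.78/1531.6 = 1.064756
Link Period 2→Period 3:
ΣP(Period 3)Q(Period 2) = 5.17×109 + 2.38×351 + 5.82×107 = 563.53 + 835.38 + 622.74 = 2021.65
ΣP(Period 2)Q(Period 2) = 4.23×109 + 2.04×351 + 5.65×107 = 461.07 + 716.04 + 604.55 = 1781.66
link = 2021.65/1781.66 = 1.134700
Chained index = 100 × 0.914284 × 1.064756 × 1.134700 = 110.4619

110.46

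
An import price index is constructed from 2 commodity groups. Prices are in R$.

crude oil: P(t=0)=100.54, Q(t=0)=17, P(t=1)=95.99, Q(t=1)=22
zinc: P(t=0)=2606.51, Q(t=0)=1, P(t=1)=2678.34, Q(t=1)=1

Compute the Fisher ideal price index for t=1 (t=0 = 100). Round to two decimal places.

99.64

Laspeyres component (base-period weights):
ΣP(t=1)Q(t=0) = 95.99×17 + 2678.34×1 = 1631.83 + 2678.34 = 4310.17
ΣP(t=0)Q(t=0) = 100.54×17 + 2606.51×1 = 1709.18 + 2606.51 = 4315.69
L = 4310.17 / 4315.69 × 100 = 99.8721
Paasche component (current-period weights):
ΣP(t=1)Q(t=1) = 95.99×22 + 2678.34×1 = 2111.78 + 2678.34 = 4790.12
ΣP(t=0)Q(t=1) = 100.54×22 + 2606.51×1 = 2211.88 + 2606.51 = 4818.39
P = 4790.12 / 4818.39 × 100 = 99.4133
Fisher = √(L × P) = √(99.8721 × 99.4133) = 99.6424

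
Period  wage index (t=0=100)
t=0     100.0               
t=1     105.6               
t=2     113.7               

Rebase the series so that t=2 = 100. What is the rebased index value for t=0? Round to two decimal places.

Rebased(t=0) = 100.0 / 113.7 × 100 = 87.9507

87.95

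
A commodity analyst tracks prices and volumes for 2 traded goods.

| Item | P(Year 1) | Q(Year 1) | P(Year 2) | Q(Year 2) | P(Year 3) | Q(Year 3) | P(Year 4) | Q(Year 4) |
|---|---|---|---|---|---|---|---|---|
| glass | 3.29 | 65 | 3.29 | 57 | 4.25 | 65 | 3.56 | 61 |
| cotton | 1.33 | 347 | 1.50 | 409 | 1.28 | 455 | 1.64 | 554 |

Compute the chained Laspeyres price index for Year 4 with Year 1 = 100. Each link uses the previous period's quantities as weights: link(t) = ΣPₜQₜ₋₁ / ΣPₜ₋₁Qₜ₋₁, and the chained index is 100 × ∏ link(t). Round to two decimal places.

118.35

Link Year 1→Year 2:
ΣP(Year 2)Q(Year 1) = 3.29×65 + 1.50×347 = 213.85 + 520.5 = 734.35
ΣP(Year 1)Q(Year 1) = 3.29×65 + 1.33×347 = 213.85 + 461.51 = 675.36
link = 734.35/675.36 = 1.087346
Link Year 2→Year 3:
ΣP(Year 3)Q(Year 2) = 4.25×57 + 1.28×409 = 242.25 + 523.52 = 765.77
ΣP(Year 2)Q(Year 2) = 3.29×57 + 1.50×409 = 187.53 + 613.5 = 801.03
link = 765.77/801.03 = 0.955982
Link Year 3→Year 4:
ΣP(Year 4)Q(Year 3) = 3.56×65 + 1.64×455 = 231.4 + 746.2 = 977.6
ΣP(Year 3)Q(Year 3) = 4.25×65 + 1.28×455 = 276.25 + 582.4 = 858.65
link = 977.6/858.65 = 1.138531
Chained index = 100 × 1.087346 × 0.955982 × 1.138531 = 118.3484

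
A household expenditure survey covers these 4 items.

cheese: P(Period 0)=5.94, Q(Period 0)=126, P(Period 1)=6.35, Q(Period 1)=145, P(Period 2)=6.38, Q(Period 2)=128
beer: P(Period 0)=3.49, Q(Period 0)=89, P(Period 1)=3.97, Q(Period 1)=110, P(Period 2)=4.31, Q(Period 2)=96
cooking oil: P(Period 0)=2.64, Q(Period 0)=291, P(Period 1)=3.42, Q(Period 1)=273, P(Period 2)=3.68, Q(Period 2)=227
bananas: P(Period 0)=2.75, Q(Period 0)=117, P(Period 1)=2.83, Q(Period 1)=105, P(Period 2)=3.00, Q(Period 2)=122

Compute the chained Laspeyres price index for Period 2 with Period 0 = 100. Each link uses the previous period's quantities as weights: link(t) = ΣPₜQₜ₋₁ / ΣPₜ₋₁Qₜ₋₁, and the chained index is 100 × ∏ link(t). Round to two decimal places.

121.21

Link Period 0→Period 1:
ΣP(Period 1)Q(Period 0) = 6.35×126 + 3.97×89 + 3.42×291 + 2.83×117 = 800.1 + 353.33 + 995.22 + 331.11 = 2479.76
ΣP(Period 0)Q(Period 0) = 5.94×126 + 3.49×89 + 2.64×291 + 2.75×117 = 748.44 + 310.61 + 768.24 + 321.75 = 2149.04
link = 2479.76/2149.04 = 1.153892
Link Period 1→Period 2:
ΣP(Period 2)Q(Period 1) = 6.38×145 + 4.31×110 + 3.68×273 + 3.00×105 = 925.1 + 474.1 + 1004.64 + 315 = 2718.84
ΣP(Period 1)Q(Period 1) = 6.35×145 + 3.97×110 + 3.42×273 + 2.83×105 = 920.75 + 436.7 + 933.66 + 297.15 = 2588.26
link = 2718.84/2588.26 = 1.050451
Chained index = 100 × 1.153892 × 1.050451 = 121.2107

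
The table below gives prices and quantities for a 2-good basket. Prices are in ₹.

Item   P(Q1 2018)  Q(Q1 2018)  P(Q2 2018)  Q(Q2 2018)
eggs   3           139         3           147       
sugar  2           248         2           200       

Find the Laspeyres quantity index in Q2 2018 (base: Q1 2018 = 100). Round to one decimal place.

92.1

Laspeyres quantity index uses base-period prices as weights.
ΣP(Q1 2018)·Q(Q2 2018) = 3×147 + 2×200 = 441 + 400 = 841
ΣP(Q1 2018)·Q(Q1 2018) = 3×139 + 2×248 = 417 + 496 = 913
Index = 841 / 913 × 100 = 92.1139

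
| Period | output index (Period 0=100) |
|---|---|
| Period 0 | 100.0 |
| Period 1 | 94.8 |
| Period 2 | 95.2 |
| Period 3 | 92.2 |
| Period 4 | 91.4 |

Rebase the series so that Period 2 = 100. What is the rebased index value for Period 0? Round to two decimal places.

105.04

Rebased(Period 0) = 100.0 / 95.2 × 100 = 105.0420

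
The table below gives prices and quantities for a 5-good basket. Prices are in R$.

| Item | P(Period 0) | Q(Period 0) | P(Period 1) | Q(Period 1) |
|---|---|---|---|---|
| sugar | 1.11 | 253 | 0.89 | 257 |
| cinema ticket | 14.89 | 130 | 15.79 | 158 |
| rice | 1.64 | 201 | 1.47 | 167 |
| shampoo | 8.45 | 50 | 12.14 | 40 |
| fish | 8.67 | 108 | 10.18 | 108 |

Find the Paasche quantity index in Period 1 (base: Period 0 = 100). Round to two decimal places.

106.41

Paasche quantity index uses current-period prices as weights.
ΣP(Period 1)·Q(Period 1) = 0.89×257 + 15.79×158 + 1.47×167 + 12.14×40 + 10.18×108 = 228.73 + 2494.82 + 245.49 + 485.6 + 1099.44 = 4554.08
ΣP(Period 1)·Q(Period 0) = 0.89×253 + 15.79×130 + 1.47×201 + 12.14×50 + 10.18×108 = 225.17 + 2052.7 + 295.47 + 607 + 1099.44 = 4279.78
Index = 4554.08 / 4279.78 × 100 = 106.4092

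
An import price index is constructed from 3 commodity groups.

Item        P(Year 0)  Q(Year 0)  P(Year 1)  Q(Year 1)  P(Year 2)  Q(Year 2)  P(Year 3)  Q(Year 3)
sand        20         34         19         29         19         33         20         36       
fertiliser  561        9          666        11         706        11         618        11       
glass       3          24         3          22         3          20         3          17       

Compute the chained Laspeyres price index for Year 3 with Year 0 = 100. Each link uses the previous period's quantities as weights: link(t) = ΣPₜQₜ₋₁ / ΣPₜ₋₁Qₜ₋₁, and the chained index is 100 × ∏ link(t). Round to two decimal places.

108.61

Link Year 0→Year 1:
ΣP(Year 1)Q(Year 0) = 19×34 + 666×9 + 3×24 = 646 + 5994 + 72 = 6712
ΣP(Year 0)Q(Year 0) = 20×34 + 561×9 + 3×24 = 680 + 5049 + 72 = 5801
link = 6712/5801 = 1.157042
Link Year 1→Year 2:
ΣP(Year 2)Q(Year 1) = 19×29 + 706×11 + 3×22 = 551 + 7766 + 66 = 8383
ΣP(Year 1)Q(Year 1) = 19×29 + 666×11 + 3×22 = 551 + 7326 + 66 = 7943
link = 8383/7943 = 1.055395
Link Year 2→Year 3:
ΣP(Year 3)Q(Year 2) = 20×33 + 618×11 + 3×20 = 660 + 6798 + 60 = 7518
ΣP(Year 2)Q(Year 2) = 19×33 + 706×11 + 3×20 = 627 + 7766 + 60 = 8453
link = 7518/8453 = 0.889388
Chained index = 100 × 1.157042 × 1.055395 × 0.889388 = 108.6064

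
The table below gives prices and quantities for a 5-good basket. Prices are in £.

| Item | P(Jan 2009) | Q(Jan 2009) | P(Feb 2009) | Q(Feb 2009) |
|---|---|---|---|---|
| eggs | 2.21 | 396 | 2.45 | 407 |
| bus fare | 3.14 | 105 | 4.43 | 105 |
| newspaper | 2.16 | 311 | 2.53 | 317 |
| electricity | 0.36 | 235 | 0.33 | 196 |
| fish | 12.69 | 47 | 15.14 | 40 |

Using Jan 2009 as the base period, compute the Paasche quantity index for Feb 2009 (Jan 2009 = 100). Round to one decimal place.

97.5

Paasche quantity index uses current-period prices as weights.
ΣP(Feb 2009)·Q(Feb 2009) = 2.45×407 + 4.43×105 + 2.53×317 + 0.33×196 + 15.14×40 = 997.15 + 465.15 + 802.01 + 64.68 + 605.6 = 2934.59
ΣP(Feb 2009)·Q(Jan 2009) = 2.45×396 + 4.43×105 + 2.53×311 + 0.33×235 + 15.14×47 = 970.2 + 465.15 + 786.83 + 77.55 + 711.58 = 3011.31
Index = 2934.59 / 3011.31 × 100 = 97.4523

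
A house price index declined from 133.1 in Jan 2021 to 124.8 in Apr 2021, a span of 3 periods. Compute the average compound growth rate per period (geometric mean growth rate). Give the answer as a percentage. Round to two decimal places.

Growth factor = (124.8/133.1)^(1/3) = (0.937641)^(1/3) = 0.978766
Growth rate = 0.978766 − 1 = -0.021234 = -2.1234%

-2.12%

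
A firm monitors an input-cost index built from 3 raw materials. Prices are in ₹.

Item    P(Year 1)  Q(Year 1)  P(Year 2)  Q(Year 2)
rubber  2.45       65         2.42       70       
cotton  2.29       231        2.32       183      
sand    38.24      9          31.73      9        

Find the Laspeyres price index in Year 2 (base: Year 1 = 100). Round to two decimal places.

94.81

Laspeyres price index uses base-period quantities as weights.
ΣP(Year 2)·Q(Year 1) = 2.42×65 + 2.32×231 + 31.73×9 = 157.3 + 535.92 + 285.57 = 978.79
ΣP(Year 1)·Q(Year 1) = 2.45×65 + 2.29×231 + 38.24×9 = 159.25 + 528.99 + 344.16 = 1032.4
Index = 978.79 / 1032.4 × 100 = 94.8072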